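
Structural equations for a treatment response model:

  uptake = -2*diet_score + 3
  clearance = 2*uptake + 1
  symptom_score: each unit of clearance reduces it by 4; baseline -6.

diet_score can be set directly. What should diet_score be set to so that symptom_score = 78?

Substituting into the clearance equation gives clearance = -4*diet_score + 7.
symptom_score becomes 16*diet_score - 34.
Solve 16*diet_score - 34 = 78: diet_score = (78 + 34) / 16 = 7.

diet_score = 7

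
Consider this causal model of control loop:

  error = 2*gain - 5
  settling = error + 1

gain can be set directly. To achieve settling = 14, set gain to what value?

gain = 9

Substituting into the settling equation gives settling = 2*gain - 4.
Solve 2*gain - 4 = 14: gain = (14 + 4) / 2 = 9.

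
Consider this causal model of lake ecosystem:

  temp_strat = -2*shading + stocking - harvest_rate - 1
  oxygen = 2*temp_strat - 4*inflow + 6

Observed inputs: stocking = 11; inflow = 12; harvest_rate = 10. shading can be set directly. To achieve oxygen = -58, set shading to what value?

Substituting into the temp_strat equation gives temp_strat = -2*shading.
Substituting into the oxygen equation gives oxygen = -4*shading - 42.
Solve -4*shading - 42 = -58: shading = (-58 + 42) / -4 = 4.

shading = 4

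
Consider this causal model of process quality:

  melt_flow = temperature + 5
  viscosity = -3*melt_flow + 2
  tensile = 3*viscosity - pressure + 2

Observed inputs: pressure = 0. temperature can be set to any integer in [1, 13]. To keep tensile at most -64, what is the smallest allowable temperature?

temperature = 3

Substituting into the viscosity equation gives viscosity = -3*temperature - 13.
Substituting into the tensile equation gives tensile = -9*temperature - 37.
Require -9*temperature - 37 ≤ -64, so temperature ≥ 3.
The smallest integer in [1, 13] satisfying this is 3.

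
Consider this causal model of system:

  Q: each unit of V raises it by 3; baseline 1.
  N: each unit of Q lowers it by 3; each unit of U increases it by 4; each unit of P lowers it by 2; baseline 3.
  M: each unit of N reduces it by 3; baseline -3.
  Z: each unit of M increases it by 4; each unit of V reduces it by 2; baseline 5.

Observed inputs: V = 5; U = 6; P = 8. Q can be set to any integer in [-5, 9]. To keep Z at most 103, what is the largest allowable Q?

Intervening on Q fixes its value directly, overriding its dependence on V.
Substituting into the N equation gives N = -3*Q + 11.
Substituting into the M equation gives M = 9*Q - 36.
Z becomes 36*Q - 149.
Require 36*Q - 149 ≤ 103, so Q ≤ 7.
The largest integer in [-5, 9] satisfying this is 7.

Q = 7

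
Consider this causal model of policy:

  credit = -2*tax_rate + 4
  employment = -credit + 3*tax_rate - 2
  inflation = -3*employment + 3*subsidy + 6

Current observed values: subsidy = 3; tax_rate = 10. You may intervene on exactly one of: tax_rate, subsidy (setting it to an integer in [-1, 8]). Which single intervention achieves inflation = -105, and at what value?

Intervening on tax_rate: inflation = -15*tax_rate + 33. Reaching -105 requires tax_rate = 46/5, not an integer.
Intervening on subsidy: with other inputs at their observed values, inflation = 3*subsidy - 126. Solving for -105 gives subsidy = 7, within [-1, 8].

set subsidy = 7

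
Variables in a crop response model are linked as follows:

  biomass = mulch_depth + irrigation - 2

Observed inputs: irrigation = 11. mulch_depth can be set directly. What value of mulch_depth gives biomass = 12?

Substituting into the biomass equation gives biomass = mulch_depth + 9.
Solve mulch_depth + 9 = 12: mulch_depth = (12 - 9) / 1 = 3.

mulch_depth = 3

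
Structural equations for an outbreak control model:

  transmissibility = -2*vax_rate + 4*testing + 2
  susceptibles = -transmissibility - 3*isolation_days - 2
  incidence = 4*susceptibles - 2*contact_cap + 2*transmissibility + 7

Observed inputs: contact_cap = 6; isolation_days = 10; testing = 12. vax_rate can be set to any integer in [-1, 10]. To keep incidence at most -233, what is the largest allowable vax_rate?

vax_rate = 0

Substituting into the transmissibility equation gives transmissibility = -2*vax_rate + 50.
Substituting into the susceptibles equation gives susceptibles = 2*vax_rate - 82.
Substituting into the incidence equation gives incidence = 4*vax_rate - 233.
Require 4*vax_rate - 233 ≤ -233, so vax_rate ≤ 0.
The largest integer in [-1, 10] satisfying this is 0.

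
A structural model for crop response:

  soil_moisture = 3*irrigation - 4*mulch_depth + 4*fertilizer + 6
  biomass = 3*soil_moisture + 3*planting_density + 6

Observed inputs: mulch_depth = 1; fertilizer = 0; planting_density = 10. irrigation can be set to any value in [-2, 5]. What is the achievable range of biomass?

24 to 87

Substituting into the soil_moisture equation gives soil_moisture = 3*irrigation + 2.
This gives biomass = 9*irrigation + 42.
Linear in irrigation, so extremes are at the endpoints: irrigation = -2 gives biomass = 24; irrigation = 5 gives biomass = 87.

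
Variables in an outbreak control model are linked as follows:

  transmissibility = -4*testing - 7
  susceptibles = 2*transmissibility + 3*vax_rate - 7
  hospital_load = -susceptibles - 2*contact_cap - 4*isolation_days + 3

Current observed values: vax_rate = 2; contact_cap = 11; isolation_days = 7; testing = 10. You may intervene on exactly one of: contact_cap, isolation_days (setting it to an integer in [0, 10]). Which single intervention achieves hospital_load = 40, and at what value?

Intervening on contact_cap: hospital_load = -2*contact_cap + 70. Reaching 40 requires contact_cap = 15, outside [0, 10].
Intervening on isolation_days: with other inputs at their observed values, hospital_load = -4*isolation_days + 76. Solving for 40 gives isolation_days = 9, within [0, 10].

set isolation_days = 9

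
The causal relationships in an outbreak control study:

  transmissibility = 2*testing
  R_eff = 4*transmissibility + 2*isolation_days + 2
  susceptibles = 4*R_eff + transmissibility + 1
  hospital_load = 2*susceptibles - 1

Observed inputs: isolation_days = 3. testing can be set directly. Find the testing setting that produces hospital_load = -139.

Substituting into the R_eff equation gives R_eff = 8*testing + 8.
Substituting into the susceptibles equation gives susceptibles = 34*testing + 33.
So hospital_load = 68*testing + 65.
Solve 68*testing + 65 = -139: testing = (-139 - 65) / 68 = -3.

testing = -3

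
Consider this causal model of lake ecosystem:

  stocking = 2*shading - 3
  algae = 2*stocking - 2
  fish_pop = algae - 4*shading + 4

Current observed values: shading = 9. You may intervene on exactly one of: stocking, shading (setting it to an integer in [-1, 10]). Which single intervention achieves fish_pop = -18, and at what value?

set stocking = 8

Intervening on stocking: with other inputs at their observed values, fish_pop = 2*stocking - 34. Solving for -18 gives stocking = 8, within [-1, 10].
Intervening on shading: the paths from shading to fish_pop cancel (net effect zero), leaving fish_pop = -4; -18 is unreachable this way.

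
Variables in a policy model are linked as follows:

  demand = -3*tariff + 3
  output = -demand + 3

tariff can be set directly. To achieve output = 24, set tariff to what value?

Substituting into the output equation gives output = 3*tariff.
Solve 3*tariff = 24: tariff = 24 / 3 = 8.

tariff = 8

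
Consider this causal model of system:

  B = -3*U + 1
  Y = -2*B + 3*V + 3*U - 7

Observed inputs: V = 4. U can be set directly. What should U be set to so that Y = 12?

U = 1

Substituting into the Y equation gives Y = 9*U + 3.
Solve 9*U + 3 = 12: U = (12 - 3) / 9 = 1.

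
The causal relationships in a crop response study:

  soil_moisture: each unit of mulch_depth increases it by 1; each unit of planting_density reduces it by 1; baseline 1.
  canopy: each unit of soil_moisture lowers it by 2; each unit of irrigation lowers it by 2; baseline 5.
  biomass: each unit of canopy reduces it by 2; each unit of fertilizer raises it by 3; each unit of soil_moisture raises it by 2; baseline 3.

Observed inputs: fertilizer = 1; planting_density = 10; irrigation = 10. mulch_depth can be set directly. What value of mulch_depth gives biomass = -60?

mulch_depth = -7

Substituting into the soil_moisture equation gives soil_moisture = mulch_depth - 9.
This gives canopy = -2*mulch_depth + 3.
This gives biomass = 6*mulch_depth - 18.
Solve 6*mulch_depth - 18 = -60: mulch_depth = (-60 + 18) / 6 = -7.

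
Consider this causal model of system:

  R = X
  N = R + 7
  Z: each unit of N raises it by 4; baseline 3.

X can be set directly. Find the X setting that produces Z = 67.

Substituting into the N equation gives N = X + 7.
So Z = 4*X + 31.
Solve 4*X + 31 = 67: X = (67 - 31) / 4 = 9.

X = 9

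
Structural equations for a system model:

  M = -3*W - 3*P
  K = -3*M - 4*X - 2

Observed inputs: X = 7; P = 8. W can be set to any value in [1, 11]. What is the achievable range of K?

51 to 141

Substituting into the M equation gives M = -3*W - 24.
Substituting into the K equation gives K = 9*W + 42.
Linear in W, so extremes are at the endpoints: W = 1 gives K = 51; W = 11 gives K = 141.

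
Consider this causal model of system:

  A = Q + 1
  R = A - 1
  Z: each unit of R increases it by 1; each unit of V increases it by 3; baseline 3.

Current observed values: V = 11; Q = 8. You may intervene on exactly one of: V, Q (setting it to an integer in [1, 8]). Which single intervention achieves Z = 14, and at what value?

set V = 1

Intervening on V: with other inputs at their observed values, Z = 3*V + 11. Solving for 14 gives V = 1, within [1, 8].
Intervening on Q: Z = Q + 36. Reaching 14 requires Q = -22, outside [1, 8].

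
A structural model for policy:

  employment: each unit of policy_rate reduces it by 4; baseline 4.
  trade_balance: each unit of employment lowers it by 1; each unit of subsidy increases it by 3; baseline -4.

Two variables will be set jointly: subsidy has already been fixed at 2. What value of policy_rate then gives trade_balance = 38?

With subsidy held at 2:
Substituting into the trade_balance equation gives trade_balance = 4*policy_rate - 2.
Solve 4*policy_rate - 2 = 38: policy_rate = (38 + 2) / 4 = 10.

policy_rate = 10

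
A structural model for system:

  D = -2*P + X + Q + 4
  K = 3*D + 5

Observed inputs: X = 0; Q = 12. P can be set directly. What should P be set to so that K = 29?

Substituting into the D equation gives D = -2*P + 16.
K becomes -6*P + 53.
Solve -6*P + 53 = 29: P = (29 - 53) / -6 = 4.

P = 4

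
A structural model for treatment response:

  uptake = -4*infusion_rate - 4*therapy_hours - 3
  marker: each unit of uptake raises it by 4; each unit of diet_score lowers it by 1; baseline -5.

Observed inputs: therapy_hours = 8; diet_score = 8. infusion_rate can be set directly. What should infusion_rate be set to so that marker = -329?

Substituting into the uptake equation gives uptake = -4*infusion_rate - 35.
So marker = -16*infusion_rate - 153.
Solve -16*infusion_rate - 153 = -329: infusion_rate = (-329 + 153) / -16 = 11.

infusion_rate = 11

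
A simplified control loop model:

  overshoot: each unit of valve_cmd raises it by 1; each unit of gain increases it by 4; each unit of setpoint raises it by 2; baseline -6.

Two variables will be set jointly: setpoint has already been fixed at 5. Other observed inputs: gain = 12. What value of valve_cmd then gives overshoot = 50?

valve_cmd = -2

With setpoint held at 5:
Substituting into the overshoot equation gives overshoot = valve_cmd + 52.
Solve valve_cmd + 52 = 50: valve_cmd = (50 - 52) / 1 = -2.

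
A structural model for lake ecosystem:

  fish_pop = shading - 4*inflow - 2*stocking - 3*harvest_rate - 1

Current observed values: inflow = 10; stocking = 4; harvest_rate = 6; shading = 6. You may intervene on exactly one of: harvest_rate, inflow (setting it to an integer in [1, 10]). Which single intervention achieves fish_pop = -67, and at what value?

set harvest_rate = 8

Intervening on harvest_rate: with other inputs at their observed values, fish_pop = -3*harvest_rate - 43. Solving for -67 gives harvest_rate = 8, within [1, 10].
Intervening on inflow: fish_pop = -4*inflow - 21. Reaching -67 requires inflow = 23/2, not an integer.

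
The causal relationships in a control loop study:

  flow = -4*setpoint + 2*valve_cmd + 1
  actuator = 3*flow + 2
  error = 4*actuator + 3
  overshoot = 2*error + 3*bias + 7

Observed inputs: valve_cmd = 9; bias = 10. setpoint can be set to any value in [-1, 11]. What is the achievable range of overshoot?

-541 to 611

Substituting into the flow equation gives flow = -4*setpoint + 19.
This gives actuator = -12*setpoint + 59.
Substituting into the error equation gives error = -48*setpoint + 239.
overshoot becomes -96*setpoint + 515.
Linear in setpoint, so extremes are at the endpoints: setpoint = -1 gives overshoot = 611; setpoint = 11 gives overshoot = -541.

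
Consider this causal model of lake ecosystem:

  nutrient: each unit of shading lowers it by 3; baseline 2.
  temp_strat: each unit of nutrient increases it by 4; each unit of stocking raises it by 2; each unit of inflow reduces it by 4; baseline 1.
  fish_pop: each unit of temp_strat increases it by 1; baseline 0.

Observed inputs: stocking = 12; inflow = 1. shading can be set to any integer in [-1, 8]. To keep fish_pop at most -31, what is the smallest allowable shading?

shading = 5

Substituting into the temp_strat equation gives temp_strat = -12*shading + 29.
So fish_pop = -12*shading + 29.
Require -12*shading + 29 ≤ -31, so shading ≥ 5.
The smallest integer in [-1, 8] satisfying this is 5.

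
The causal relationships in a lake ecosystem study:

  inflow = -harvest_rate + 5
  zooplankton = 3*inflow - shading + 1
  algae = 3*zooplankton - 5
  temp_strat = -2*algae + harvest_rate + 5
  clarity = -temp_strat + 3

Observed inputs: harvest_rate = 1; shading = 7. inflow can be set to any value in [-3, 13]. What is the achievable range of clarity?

Intervening on inflow fixes its value directly, overriding its dependence on harvest_rate.
Substituting into the zooplankton equation gives zooplankton = 3*inflow - 6.
Substituting into the algae equation gives algae = 9*inflow - 23.
Substituting into the temp_strat equation gives temp_strat = -18*inflow + 52.
So clarity = 18*inflow - 49.
Linear in inflow, so extremes are at the endpoints: inflow = -3 gives clarity = -103; inflow = 13 gives clarity = 185.

-103 to 185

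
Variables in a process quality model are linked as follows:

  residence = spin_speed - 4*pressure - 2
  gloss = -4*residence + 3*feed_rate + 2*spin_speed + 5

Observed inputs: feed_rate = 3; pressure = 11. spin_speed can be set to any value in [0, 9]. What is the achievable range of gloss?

180 to 198

Substituting into the residence equation gives residence = spin_speed - 46.
Substituting into the gloss equation gives gloss = -2*spin_speed + 198.
Linear in spin_speed, so extremes are at the endpoints: spin_speed = 0 gives gloss = 198; spin_speed = 9 gives gloss = 180.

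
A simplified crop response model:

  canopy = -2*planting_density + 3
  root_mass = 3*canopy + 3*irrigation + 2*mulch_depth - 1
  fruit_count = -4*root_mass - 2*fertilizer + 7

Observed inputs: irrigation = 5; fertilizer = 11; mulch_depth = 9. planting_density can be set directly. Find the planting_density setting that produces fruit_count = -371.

Substituting into the root_mass equation gives root_mass = -6*planting_density + 41.
Substituting into the fruit_count equation gives fruit_count = 24*planting_density - 179.
Solve 24*planting_density - 179 = -371: planting_density = (-371 + 179) / 24 = -8.

planting_density = -8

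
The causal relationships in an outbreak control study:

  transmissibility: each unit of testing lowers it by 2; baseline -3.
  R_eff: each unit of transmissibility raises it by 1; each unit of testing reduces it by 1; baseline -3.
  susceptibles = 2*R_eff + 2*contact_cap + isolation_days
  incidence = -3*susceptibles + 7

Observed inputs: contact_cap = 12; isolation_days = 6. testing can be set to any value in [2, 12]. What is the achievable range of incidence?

-11 to 169

Substituting into the R_eff equation gives R_eff = -3*testing - 6.
This gives susceptibles = -6*testing + 18.
This gives incidence = 18*testing - 47.
Linear in testing, so extremes are at the endpoints: testing = 2 gives incidence = -11; testing = 12 gives incidence = 169.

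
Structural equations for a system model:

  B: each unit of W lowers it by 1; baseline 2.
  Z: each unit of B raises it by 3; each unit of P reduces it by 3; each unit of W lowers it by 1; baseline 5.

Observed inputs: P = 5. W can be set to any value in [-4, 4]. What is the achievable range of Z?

Substituting into the Z equation gives Z = -4*W - 4.
Linear in W, so extremes are at the endpoints: W = -4 gives Z = 12; W = 4 gives Z = -20.

-20 to 12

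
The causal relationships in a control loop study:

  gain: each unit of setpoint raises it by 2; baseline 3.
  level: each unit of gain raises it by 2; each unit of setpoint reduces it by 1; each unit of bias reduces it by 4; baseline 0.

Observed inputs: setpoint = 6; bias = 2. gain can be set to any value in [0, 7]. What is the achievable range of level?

Intervening on gain fixes its value directly, overriding its dependence on setpoint.
Substituting into the level equation gives level = 2*gain - 14.
Linear in gain, so extremes are at the endpoints: gain = 0 gives level = -14; gain = 7 gives level = 0.

-14 to 0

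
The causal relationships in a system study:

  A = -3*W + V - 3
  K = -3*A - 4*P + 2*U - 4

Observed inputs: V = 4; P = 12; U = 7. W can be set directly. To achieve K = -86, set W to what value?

Substituting into the A equation gives A = -3*W + 1.
Substituting into the K equation gives K = 9*W - 41.
Solve 9*W - 41 = -86: W = (-86 + 41) / 9 = -5.

W = -5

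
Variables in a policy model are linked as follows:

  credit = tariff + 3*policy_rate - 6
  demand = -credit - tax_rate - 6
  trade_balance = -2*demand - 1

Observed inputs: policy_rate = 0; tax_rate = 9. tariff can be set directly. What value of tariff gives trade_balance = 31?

Substituting into the credit equation gives credit = tariff - 6.
Substituting into the demand equation gives demand = -tariff - 9.
So trade_balance = 2*tariff + 17.
Solve 2*tariff + 17 = 31: tariff = (31 - 17) / 2 = 7.

tariff = 7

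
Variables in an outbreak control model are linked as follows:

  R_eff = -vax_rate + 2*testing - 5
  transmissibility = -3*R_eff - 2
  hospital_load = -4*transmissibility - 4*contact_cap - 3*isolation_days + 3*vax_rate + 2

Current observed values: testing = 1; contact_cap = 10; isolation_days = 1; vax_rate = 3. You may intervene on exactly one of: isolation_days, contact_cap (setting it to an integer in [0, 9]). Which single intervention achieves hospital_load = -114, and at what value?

set isolation_days = 7

Intervening on isolation_days: with other inputs at their observed values, hospital_load = -3*isolation_days - 93. Solving for -114 gives isolation_days = 7, within [0, 9].
Intervening on contact_cap: hospital_load = -4*contact_cap - 56. Reaching -114 requires contact_cap = 29/2, not an integer.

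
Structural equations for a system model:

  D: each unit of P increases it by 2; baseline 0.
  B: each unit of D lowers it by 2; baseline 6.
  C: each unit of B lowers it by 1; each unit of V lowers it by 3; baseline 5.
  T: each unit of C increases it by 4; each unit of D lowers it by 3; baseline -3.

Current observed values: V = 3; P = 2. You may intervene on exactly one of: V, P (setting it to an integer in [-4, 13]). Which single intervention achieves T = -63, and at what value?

set P = -2

Intervening on V: T = -12*V + 13. Reaching -63 requires V = 19/3, not an integer.
Intervening on P: with other inputs at their observed values, T = 10*P - 43. Solving for -63 gives P = -2, within [-4, 13].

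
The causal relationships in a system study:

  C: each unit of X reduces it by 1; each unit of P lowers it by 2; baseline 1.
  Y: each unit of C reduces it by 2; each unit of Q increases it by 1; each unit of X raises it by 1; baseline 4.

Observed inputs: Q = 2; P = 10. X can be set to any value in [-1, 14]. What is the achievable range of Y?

Substituting into the C equation gives C = -X - 19.
So Y = 3*X + 44.
Linear in X, so extremes are at the endpoints: X = -1 gives Y = 41; X = 14 gives Y = 86.

41 to 86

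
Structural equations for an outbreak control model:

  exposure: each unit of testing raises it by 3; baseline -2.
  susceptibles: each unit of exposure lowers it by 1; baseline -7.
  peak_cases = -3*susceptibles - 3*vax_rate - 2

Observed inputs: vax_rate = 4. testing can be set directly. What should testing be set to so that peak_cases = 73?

Substituting into the susceptibles equation gives susceptibles = -3*testing - 5.
Substituting into the peak_cases equation gives peak_cases = 9*testing + 1.
Solve 9*testing + 1 = 73: testing = (73 - 1) / 9 = 8.

testing = 8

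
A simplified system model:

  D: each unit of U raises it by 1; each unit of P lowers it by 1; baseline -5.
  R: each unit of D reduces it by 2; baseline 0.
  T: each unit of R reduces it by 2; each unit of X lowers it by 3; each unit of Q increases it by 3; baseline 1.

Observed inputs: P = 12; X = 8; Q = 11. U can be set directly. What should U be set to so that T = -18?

U = 10

Substituting into the D equation gives D = U - 17.
Substituting into the R equation gives R = -2*U + 34.
This gives T = 4*U - 58.
Solve 4*U - 58 = -18: U = (-18 + 58) / 4 = 10.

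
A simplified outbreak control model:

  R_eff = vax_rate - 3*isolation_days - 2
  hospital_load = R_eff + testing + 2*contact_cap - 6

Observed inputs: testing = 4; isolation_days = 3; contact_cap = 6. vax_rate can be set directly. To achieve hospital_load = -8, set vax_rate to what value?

Substituting into the R_eff equation gives R_eff = vax_rate - 11.
Substituting into the hospital_load equation gives hospital_load = vax_rate - 1.
Solve vax_rate - 1 = -8: vax_rate = (-8 + 1) / 1 = -7.

vax_rate = -7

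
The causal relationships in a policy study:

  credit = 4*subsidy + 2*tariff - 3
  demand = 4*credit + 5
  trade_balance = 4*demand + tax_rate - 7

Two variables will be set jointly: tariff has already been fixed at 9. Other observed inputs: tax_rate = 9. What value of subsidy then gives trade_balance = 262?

With tariff held at 9:
Substituting into the credit equation gives credit = 4*subsidy + 15.
Substituting into the demand equation gives demand = 16*subsidy + 65.
Substituting into the trade_balance equation gives trade_balance = 64*subsidy + 262.
Solve 64*subsidy + 262 = 262: subsidy = (262 - 262) / 64 = 0.

subsidy = 0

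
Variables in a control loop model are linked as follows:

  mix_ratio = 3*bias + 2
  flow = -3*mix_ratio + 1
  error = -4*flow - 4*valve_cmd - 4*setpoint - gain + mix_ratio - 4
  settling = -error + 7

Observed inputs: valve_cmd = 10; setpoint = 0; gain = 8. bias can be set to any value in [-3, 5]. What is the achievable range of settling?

-158 to 154

Substituting into the flow equation gives flow = -9*bias - 5.
Substituting into the error equation gives error = 39*bias - 30.
Substituting into the settling equation gives settling = -39*bias + 37.
Linear in bias, so extremes are at the endpoints: bias = -3 gives settling = 154; bias = 5 gives settling = -158.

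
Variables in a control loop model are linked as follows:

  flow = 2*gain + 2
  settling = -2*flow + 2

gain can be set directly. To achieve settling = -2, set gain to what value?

gain = 0

Substituting into the settling equation gives settling = -4*gain - 2.
Solve -4*gain - 2 = -2: gain = (-2 + 2) / -4 = 0.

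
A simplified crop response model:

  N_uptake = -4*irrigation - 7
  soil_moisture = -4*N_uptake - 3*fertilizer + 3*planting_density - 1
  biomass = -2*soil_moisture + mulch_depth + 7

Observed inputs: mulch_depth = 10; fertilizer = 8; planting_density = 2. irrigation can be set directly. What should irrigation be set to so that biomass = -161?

irrigation = 5

Substituting into the soil_moisture equation gives soil_moisture = 16*irrigation + 9.
Substituting into the biomass equation gives biomass = -32*irrigation - 1.
Solve -32*irrigation - 1 = -161: irrigation = (-161 + 1) / -32 = 5.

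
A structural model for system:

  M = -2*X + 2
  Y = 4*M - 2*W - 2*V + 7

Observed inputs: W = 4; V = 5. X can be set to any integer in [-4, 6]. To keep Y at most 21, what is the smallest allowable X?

X = -3

Substituting into the Y equation gives Y = -8*X - 3.
Require -8*X - 3 ≤ 21, so X ≥ -3.
The smallest integer in [-4, 6] satisfying this is -3.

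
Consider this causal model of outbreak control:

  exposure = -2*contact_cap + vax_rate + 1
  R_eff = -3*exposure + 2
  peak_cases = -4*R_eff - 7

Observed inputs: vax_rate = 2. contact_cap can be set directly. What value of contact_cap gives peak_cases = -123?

contact_cap = 6

Substituting into the exposure equation gives exposure = -2*contact_cap + 3.
So R_eff = 6*contact_cap - 7.
Substituting into the peak_cases equation gives peak_cases = -24*contact_cap + 21.
Solve -24*contact_cap + 21 = -123: contact_cap = (-123 - 21) / -24 = 6.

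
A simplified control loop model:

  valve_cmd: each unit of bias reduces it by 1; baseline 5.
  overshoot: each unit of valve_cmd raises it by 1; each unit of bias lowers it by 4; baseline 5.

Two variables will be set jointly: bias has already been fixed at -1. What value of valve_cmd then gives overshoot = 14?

valve_cmd = 5

With bias held at -1:
Intervening on valve_cmd fixes its value directly, overriding its dependence on bias.
Substituting into the overshoot equation gives overshoot = valve_cmd + 9.
Solve valve_cmd + 9 = 14: valve_cmd = (14 - 9) / 1 = 5.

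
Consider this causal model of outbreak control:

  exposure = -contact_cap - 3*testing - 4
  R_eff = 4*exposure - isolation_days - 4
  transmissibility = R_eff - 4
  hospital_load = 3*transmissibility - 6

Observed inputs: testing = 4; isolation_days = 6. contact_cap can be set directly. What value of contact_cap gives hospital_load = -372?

Substituting into the exposure equation gives exposure = -contact_cap - 16.
Substituting into the R_eff equation gives R_eff = -4*contact_cap - 74.
transmissibility becomes -4*contact_cap - 78.
hospital_load becomes -12*contact_cap - 240.
Solve -12*contact_cap - 240 = -372: contact_cap = (-372 + 240) / -12 = 11.

contact_cap = 11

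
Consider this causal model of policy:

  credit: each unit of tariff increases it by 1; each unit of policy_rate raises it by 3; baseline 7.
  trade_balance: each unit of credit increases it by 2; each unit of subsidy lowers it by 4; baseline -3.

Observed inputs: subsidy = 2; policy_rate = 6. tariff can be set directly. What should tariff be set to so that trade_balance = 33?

tariff = -3

Substituting into the credit equation gives credit = tariff + 25.
Substituting into the trade_balance equation gives trade_balance = 2*tariff + 39.
Solve 2*tariff + 39 = 33: tariff = (33 - 39) / 2 = -3.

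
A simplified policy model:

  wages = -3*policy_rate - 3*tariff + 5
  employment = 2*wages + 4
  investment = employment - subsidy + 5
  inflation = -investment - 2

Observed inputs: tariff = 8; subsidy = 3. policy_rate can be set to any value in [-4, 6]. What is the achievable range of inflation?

6 to 66

Substituting into the wages equation gives wages = -3*policy_rate - 19.
So employment = -6*policy_rate - 34.
Substituting into the investment equation gives investment = -6*policy_rate - 32.
This gives inflation = 6*policy_rate + 30.
Linear in policy_rate, so extremes are at the endpoints: policy_rate = -4 gives inflation = 6; policy_rate = 6 gives inflation = 66.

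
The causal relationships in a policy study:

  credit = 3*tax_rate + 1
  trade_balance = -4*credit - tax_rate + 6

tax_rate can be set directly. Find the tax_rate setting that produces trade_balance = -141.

Substituting into the trade_balance equation gives trade_balance = -13*tax_rate + 2.
Solve -13*tax_rate + 2 = -141: tax_rate = (-141 - 2) / -13 = 11.

tax_rate = 11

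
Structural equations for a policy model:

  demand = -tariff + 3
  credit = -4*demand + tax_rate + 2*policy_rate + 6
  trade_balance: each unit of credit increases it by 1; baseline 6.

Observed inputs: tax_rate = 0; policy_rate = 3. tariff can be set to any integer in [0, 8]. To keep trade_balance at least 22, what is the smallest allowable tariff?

tariff = 4

Substituting into the credit equation gives credit = 4*tariff.
Substituting into the trade_balance equation gives trade_balance = 4*tariff + 6.
Require 4*tariff + 6 ≥ 22, so tariff ≥ 4.
The smallest integer in [0, 8] satisfying this is 4.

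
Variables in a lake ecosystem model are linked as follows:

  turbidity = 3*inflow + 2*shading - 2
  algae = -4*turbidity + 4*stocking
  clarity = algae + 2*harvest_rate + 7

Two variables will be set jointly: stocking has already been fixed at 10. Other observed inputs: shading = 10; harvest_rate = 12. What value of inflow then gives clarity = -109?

inflow = 9

With stocking held at 10:
Substituting into the turbidity equation gives turbidity = 3*inflow + 18.
Substituting into the algae equation gives algae = -12*inflow - 32.
This gives clarity = -12*inflow - 1.
Solve -12*inflow - 1 = -109: inflow = (-109 + 1) / -12 = 9.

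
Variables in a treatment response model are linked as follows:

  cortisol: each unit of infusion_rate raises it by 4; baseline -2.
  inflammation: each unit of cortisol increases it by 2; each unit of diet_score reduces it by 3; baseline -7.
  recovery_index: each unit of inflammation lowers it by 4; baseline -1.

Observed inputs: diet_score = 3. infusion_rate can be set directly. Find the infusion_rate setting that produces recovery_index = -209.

Substituting into the inflammation equation gives inflammation = 8*infusion_rate - 20.
This gives recovery_index = -32*infusion_rate + 79.
Solve -32*infusion_rate + 79 = -209: infusion_rate = (-209 - 79) / -32 = 9.

infusion_rate = 9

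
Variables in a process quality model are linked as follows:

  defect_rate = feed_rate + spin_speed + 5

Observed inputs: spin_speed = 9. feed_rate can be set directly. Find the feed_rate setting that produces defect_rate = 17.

Substituting into the defect_rate equation gives defect_rate = feed_rate + 14.
Solve feed_rate + 14 = 17: feed_rate = (17 - 14) / 1 = 3.

feed_rate = 3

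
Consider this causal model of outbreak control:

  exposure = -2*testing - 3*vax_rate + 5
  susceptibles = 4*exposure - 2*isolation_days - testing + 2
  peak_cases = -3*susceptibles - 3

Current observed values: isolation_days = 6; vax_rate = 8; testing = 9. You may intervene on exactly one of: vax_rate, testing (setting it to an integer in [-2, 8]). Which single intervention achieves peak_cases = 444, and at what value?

Intervening on vax_rate: peak_cases = 36*vax_rate + 210. Reaching 444 requires vax_rate = 13/2, not an integer.
Intervening on testing: with other inputs at their observed values, peak_cases = 27*testing + 255. Solving for 444 gives testing = 7, within [-2, 8].

set testing = 7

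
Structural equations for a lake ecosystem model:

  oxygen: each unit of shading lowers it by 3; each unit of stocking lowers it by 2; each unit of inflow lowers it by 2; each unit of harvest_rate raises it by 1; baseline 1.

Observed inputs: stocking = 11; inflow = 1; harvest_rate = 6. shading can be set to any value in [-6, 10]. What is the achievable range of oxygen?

Substituting into the oxygen equation gives oxygen = -3*shading - 17.
Linear in shading, so extremes are at the endpoints: shading = -6 gives oxygen = 1; shading = 10 gives oxygen = -47.

-47 to 1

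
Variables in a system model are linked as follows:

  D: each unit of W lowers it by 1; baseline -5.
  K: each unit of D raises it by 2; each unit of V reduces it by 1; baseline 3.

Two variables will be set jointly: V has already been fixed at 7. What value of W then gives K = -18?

With V held at 7:
Substituting into the K equation gives K = -2*W - 14.
Solve -2*W - 14 = -18: W = (-18 + 14) / -2 = 2.

W = 2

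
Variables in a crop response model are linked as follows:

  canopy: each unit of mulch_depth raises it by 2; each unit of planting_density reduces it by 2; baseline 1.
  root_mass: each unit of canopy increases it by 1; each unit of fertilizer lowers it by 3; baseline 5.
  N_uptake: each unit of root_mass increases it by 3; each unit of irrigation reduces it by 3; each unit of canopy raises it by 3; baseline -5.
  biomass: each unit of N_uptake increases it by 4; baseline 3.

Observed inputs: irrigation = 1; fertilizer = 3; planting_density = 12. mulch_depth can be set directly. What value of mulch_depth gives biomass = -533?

Substituting into the canopy equation gives canopy = 2*mulch_depth - 23.
Substituting into the root_mass equation gives root_mass = 2*mulch_depth - 27.
Substituting into the N_uptake equation gives N_uptake = 12*mulch_depth - 158.
biomass becomes 48*mulch_depth - 629.
Solve 48*mulch_depth - 629 = -533: mulch_depth = (-533 + 629) / 48 = 2.

mulch_depth = 2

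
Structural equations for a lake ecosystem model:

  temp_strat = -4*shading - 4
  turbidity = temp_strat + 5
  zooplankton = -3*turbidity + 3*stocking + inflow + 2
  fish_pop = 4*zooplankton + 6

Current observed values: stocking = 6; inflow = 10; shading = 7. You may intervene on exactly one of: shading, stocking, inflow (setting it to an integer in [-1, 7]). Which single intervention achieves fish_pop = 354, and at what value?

set shading = 5

Intervening on shading: with other inputs at their observed values, fish_pop = 48*shading + 114. Solving for 354 gives shading = 5, within [-1, 7].
Intervening on stocking: fish_pop = 12*stocking + 378. Reaching 354 requires stocking = -2, outside [-1, 7].
Intervening on inflow: fish_pop = 4*inflow + 410. Reaching 354 requires inflow = -14, outside [-1, 7].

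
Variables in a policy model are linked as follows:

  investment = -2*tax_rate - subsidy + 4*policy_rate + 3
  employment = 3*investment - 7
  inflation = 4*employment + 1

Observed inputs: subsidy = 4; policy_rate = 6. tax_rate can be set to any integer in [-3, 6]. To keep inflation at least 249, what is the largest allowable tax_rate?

Substituting into the investment equation gives investment = -2*tax_rate + 23.
This gives employment = -6*tax_rate + 62.
Substituting into the inflation equation gives inflation = -24*tax_rate + 249.
Require -24*tax_rate + 249 ≥ 249, so tax_rate ≤ 0.
The largest integer in [-3, 6] satisfying this is 0.

tax_rate = 0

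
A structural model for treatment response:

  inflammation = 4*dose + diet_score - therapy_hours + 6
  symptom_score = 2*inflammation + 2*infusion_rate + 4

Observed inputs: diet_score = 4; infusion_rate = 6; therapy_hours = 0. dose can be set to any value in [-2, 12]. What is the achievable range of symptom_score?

20 to 132

Substituting into the inflammation equation gives inflammation = 4*dose + 10.
So symptom_score = 8*dose + 36.
Linear in dose, so extremes are at the endpoints: dose = -2 gives symptom_score = 20; dose = 12 gives symptom_score = 132.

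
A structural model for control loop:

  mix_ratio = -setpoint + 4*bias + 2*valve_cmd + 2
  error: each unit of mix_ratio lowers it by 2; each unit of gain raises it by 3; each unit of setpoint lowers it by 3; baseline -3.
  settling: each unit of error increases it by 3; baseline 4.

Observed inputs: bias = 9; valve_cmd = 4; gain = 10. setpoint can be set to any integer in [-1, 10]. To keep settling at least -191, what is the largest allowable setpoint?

setpoint = 0

Substituting into the mix_ratio equation gives mix_ratio = -setpoint + 46.
So error = -setpoint - 65.
This gives settling = -3*setpoint - 191.
Require -3*setpoint - 191 ≥ -191, so setpoint ≤ 0.
The largest integer in [-1, 10] satisfying this is 0.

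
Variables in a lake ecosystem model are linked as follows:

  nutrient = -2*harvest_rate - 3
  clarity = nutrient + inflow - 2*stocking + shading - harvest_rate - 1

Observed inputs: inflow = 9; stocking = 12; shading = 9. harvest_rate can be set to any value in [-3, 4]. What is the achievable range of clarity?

Substituting into the clarity equation gives clarity = -3*harvest_rate - 10.
Linear in harvest_rate, so extremes are at the endpoints: harvest_rate = -3 gives clarity = -1; harvest_rate = 4 gives clarity = -22.

-22 to -1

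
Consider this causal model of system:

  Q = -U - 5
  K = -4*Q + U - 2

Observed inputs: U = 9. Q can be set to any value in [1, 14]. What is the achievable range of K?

Intervening on Q fixes its value directly, overriding its dependence on U.
Substituting into the K equation gives K = -4*Q + 7.
Linear in Q, so extremes are at the endpoints: Q = 1 gives K = 3; Q = 14 gives K = -49.

-49 to 3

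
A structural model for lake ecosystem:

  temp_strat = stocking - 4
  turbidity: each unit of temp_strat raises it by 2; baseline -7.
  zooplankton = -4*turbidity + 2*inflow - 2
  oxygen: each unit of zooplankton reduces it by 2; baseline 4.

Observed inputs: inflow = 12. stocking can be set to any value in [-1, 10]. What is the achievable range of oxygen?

Substituting into the turbidity equation gives turbidity = 2*stocking - 15.
This gives zooplankton = -8*stocking + 82.
oxygen becomes 16*stocking - 160.
Linear in stocking, so extremes are at the endpoints: stocking = -1 gives oxygen = -176; stocking = 10 gives oxygen = 0.

-176 to 0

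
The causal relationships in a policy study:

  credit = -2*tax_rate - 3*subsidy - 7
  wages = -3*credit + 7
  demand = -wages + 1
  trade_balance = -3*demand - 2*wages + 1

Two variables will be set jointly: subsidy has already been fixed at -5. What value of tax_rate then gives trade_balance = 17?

tax_rate = 6

With subsidy held at -5:
Substituting into the credit equation gives credit = -2*tax_rate + 8.
Substituting into the wages equation gives wages = 6*tax_rate - 17.
demand becomes -6*tax_rate + 18.
This gives trade_balance = 6*tax_rate - 19.
Solve 6*tax_rate - 19 = 17: tax_rate = (17 + 19) / 6 = 6.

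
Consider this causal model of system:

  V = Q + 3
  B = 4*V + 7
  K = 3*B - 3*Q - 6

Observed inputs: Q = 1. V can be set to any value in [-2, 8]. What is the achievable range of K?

-12 to 108

Intervening on V fixes its value directly, overriding its dependence on Q.
Substituting into the K equation gives K = 12*V + 12.
Linear in V, so extremes are at the endpoints: V = -2 gives K = -12; V = 8 gives K = 108.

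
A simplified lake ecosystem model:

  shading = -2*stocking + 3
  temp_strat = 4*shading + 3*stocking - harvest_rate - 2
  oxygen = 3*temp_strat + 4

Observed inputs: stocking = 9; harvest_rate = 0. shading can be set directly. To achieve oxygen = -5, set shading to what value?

shading = -7

Intervening on shading fixes its value directly, overriding its dependence on stocking.
Substituting into the temp_strat equation gives temp_strat = 4*shading + 25.
Substituting into the oxygen equation gives oxygen = 12*shading + 79.
Solve 12*shading + 79 = -5: shading = (-5 - 79) / 12 = -7.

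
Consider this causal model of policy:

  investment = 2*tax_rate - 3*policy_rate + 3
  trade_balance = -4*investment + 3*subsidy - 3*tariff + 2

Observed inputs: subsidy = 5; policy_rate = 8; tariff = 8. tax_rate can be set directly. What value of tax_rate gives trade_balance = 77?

tax_rate = 0

Substituting into the investment equation gives investment = 2*tax_rate - 21.
Substituting into the trade_balance equation gives trade_balance = -8*tax_rate + 77.
Solve -8*tax_rate + 77 = 77: tax_rate = (77 - 77) / -8 = 0.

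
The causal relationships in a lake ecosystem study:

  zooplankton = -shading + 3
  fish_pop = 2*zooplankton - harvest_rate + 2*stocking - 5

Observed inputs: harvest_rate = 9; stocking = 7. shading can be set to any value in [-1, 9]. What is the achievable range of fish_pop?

Substituting into the fish_pop equation gives fish_pop = -2*shading + 6.
Linear in shading, so extremes are at the endpoints: shading = -1 gives fish_pop = 8; shading = 9 gives fish_pop = -12.

-12 to 8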